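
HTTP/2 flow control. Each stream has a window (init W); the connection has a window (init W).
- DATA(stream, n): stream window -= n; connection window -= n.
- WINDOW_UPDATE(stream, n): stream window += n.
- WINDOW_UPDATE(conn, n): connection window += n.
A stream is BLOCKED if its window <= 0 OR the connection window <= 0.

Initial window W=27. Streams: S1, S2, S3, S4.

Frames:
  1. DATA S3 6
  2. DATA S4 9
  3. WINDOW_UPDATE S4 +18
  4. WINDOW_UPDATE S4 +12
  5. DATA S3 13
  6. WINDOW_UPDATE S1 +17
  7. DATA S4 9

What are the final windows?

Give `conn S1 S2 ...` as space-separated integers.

Op 1: conn=21 S1=27 S2=27 S3=21 S4=27 blocked=[]
Op 2: conn=12 S1=27 S2=27 S3=21 S4=18 blocked=[]
Op 3: conn=12 S1=27 S2=27 S3=21 S4=36 blocked=[]
Op 4: conn=12 S1=27 S2=27 S3=21 S4=48 blocked=[]
Op 5: conn=-1 S1=27 S2=27 S3=8 S4=48 blocked=[1, 2, 3, 4]
Op 6: conn=-1 S1=44 S2=27 S3=8 S4=48 blocked=[1, 2, 3, 4]
Op 7: conn=-10 S1=44 S2=27 S3=8 S4=39 blocked=[1, 2, 3, 4]

Answer: -10 44 27 8 39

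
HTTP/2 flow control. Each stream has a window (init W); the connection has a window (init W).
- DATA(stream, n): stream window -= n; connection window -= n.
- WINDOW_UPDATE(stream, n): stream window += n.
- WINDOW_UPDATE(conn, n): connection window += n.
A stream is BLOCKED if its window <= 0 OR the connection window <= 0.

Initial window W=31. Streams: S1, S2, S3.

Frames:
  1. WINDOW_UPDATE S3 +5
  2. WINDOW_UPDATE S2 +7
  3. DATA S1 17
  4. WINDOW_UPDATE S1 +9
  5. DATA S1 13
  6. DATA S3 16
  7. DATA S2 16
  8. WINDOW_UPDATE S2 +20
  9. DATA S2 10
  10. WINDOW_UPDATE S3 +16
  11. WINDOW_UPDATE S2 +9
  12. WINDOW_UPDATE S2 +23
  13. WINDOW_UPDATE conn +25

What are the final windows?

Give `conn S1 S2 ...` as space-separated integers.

Answer: -16 10 64 36

Derivation:
Op 1: conn=31 S1=31 S2=31 S3=36 blocked=[]
Op 2: conn=31 S1=31 S2=38 S3=36 blocked=[]
Op 3: conn=14 S1=14 S2=38 S3=36 blocked=[]
Op 4: conn=14 S1=23 S2=38 S3=36 blocked=[]
Op 5: conn=1 S1=10 S2=38 S3=36 blocked=[]
Op 6: conn=-15 S1=10 S2=38 S3=20 blocked=[1, 2, 3]
Op 7: conn=-31 S1=10 S2=22 S3=20 blocked=[1, 2, 3]
Op 8: conn=-31 S1=10 S2=42 S3=20 blocked=[1, 2, 3]
Op 9: conn=-41 S1=10 S2=32 S3=20 blocked=[1, 2, 3]
Op 10: conn=-41 S1=10 S2=32 S3=36 blocked=[1, 2, 3]
Op 11: conn=-41 S1=10 S2=41 S3=36 blocked=[1, 2, 3]
Op 12: conn=-41 S1=10 S2=64 S3=36 blocked=[1, 2, 3]
Op 13: conn=-16 S1=10 S2=64 S3=36 blocked=[1, 2, 3]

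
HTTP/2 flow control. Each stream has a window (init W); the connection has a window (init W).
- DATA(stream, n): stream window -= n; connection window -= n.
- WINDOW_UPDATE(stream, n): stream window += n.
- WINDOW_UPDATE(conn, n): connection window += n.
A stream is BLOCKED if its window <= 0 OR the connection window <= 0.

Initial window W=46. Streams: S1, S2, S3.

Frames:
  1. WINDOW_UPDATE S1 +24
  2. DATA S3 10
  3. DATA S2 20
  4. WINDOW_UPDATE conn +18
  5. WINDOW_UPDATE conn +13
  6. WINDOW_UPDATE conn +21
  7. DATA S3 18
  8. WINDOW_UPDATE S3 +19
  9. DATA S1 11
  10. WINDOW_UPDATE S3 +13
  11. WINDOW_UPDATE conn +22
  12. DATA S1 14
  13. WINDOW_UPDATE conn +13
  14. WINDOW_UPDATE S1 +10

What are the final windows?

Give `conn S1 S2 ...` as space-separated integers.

Op 1: conn=46 S1=70 S2=46 S3=46 blocked=[]
Op 2: conn=36 S1=70 S2=46 S3=36 blocked=[]
Op 3: conn=16 S1=70 S2=26 S3=36 blocked=[]
Op 4: conn=34 S1=70 S2=26 S3=36 blocked=[]
Op 5: conn=47 S1=70 S2=26 S3=36 blocked=[]
Op 6: conn=68 S1=70 S2=26 S3=36 blocked=[]
Op 7: conn=50 S1=70 S2=26 S3=18 blocked=[]
Op 8: conn=50 S1=70 S2=26 S3=37 blocked=[]
Op 9: conn=39 S1=59 S2=26 S3=37 blocked=[]
Op 10: conn=39 S1=59 S2=26 S3=50 blocked=[]
Op 11: conn=61 S1=59 S2=26 S3=50 blocked=[]
Op 12: conn=47 S1=45 S2=26 S3=50 blocked=[]
Op 13: conn=60 S1=45 S2=26 S3=50 blocked=[]
Op 14: conn=60 S1=55 S2=26 S3=50 blocked=[]

Answer: 60 55 26 50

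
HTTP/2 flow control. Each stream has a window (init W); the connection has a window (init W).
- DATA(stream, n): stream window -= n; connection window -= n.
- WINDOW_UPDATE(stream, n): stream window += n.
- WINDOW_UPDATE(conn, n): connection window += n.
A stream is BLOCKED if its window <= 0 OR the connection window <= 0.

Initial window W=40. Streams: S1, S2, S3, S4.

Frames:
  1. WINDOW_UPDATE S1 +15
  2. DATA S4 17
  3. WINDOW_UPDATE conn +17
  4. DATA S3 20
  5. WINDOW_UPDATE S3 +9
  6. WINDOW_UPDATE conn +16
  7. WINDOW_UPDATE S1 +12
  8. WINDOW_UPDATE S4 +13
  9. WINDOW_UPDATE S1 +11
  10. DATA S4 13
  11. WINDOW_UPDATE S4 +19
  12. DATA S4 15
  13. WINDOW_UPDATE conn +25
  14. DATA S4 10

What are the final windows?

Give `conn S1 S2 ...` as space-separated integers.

Answer: 23 78 40 29 17

Derivation:
Op 1: conn=40 S1=55 S2=40 S3=40 S4=40 blocked=[]
Op 2: conn=23 S1=55 S2=40 S3=40 S4=23 blocked=[]
Op 3: conn=40 S1=55 S2=40 S3=40 S4=23 blocked=[]
Op 4: conn=20 S1=55 S2=40 S3=20 S4=23 blocked=[]
Op 5: conn=20 S1=55 S2=40 S3=29 S4=23 blocked=[]
Op 6: conn=36 S1=55 S2=40 S3=29 S4=23 blocked=[]
Op 7: conn=36 S1=67 S2=40 S3=29 S4=23 blocked=[]
Op 8: conn=36 S1=67 S2=40 S3=29 S4=36 blocked=[]
Op 9: conn=36 S1=78 S2=40 S3=29 S4=36 blocked=[]
Op 10: conn=23 S1=78 S2=40 S3=29 S4=23 blocked=[]
Op 11: conn=23 S1=78 S2=40 S3=29 S4=42 blocked=[]
Op 12: conn=8 S1=78 S2=40 S3=29 S4=27 blocked=[]
Op 13: conn=33 S1=78 S2=40 S3=29 S4=27 blocked=[]
Op 14: conn=23 S1=78 S2=40 S3=29 S4=17 blocked=[]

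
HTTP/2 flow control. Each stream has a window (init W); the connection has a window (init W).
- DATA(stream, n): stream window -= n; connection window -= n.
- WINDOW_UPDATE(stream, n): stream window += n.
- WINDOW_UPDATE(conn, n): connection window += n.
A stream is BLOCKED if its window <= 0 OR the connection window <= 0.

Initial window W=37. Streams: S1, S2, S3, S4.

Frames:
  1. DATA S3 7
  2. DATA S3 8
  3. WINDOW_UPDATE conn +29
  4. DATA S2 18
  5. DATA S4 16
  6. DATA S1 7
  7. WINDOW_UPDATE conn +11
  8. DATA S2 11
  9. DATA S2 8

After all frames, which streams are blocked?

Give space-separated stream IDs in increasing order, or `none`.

Answer: S2

Derivation:
Op 1: conn=30 S1=37 S2=37 S3=30 S4=37 blocked=[]
Op 2: conn=22 S1=37 S2=37 S3=22 S4=37 blocked=[]
Op 3: conn=51 S1=37 S2=37 S3=22 S4=37 blocked=[]
Op 4: conn=33 S1=37 S2=19 S3=22 S4=37 blocked=[]
Op 5: conn=17 S1=37 S2=19 S3=22 S4=21 blocked=[]
Op 6: conn=10 S1=30 S2=19 S3=22 S4=21 blocked=[]
Op 7: conn=21 S1=30 S2=19 S3=22 S4=21 blocked=[]
Op 8: conn=10 S1=30 S2=8 S3=22 S4=21 blocked=[]
Op 9: conn=2 S1=30 S2=0 S3=22 S4=21 blocked=[2]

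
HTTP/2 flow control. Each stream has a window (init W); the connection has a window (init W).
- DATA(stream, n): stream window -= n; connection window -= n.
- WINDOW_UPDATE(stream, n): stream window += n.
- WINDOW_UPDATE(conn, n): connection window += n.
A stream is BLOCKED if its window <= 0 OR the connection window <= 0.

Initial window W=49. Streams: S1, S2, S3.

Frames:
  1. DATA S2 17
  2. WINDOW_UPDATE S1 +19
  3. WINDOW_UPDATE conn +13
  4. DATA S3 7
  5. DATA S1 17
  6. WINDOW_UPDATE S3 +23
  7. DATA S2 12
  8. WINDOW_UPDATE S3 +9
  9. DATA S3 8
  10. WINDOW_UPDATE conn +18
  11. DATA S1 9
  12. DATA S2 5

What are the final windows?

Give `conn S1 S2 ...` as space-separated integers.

Answer: 5 42 15 66

Derivation:
Op 1: conn=32 S1=49 S2=32 S3=49 blocked=[]
Op 2: conn=32 S1=68 S2=32 S3=49 blocked=[]
Op 3: conn=45 S1=68 S2=32 S3=49 blocked=[]
Op 4: conn=38 S1=68 S2=32 S3=42 blocked=[]
Op 5: conn=21 S1=51 S2=32 S3=42 blocked=[]
Op 6: conn=21 S1=51 S2=32 S3=65 blocked=[]
Op 7: conn=9 S1=51 S2=20 S3=65 blocked=[]
Op 8: conn=9 S1=51 S2=20 S3=74 blocked=[]
Op 9: conn=1 S1=51 S2=20 S3=66 blocked=[]
Op 10: conn=19 S1=51 S2=20 S3=66 blocked=[]
Op 11: conn=10 S1=42 S2=20 S3=66 blocked=[]
Op 12: conn=5 S1=42 S2=15 S3=66 blocked=[]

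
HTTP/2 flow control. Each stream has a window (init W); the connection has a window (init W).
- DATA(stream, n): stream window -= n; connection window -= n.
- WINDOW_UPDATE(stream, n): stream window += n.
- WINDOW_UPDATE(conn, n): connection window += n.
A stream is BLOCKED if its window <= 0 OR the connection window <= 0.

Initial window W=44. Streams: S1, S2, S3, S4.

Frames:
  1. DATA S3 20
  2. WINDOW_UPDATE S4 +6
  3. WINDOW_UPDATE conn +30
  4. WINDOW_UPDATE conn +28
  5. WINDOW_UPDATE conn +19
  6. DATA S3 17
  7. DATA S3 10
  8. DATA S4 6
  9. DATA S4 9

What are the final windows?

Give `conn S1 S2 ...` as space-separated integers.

Op 1: conn=24 S1=44 S2=44 S3=24 S4=44 blocked=[]
Op 2: conn=24 S1=44 S2=44 S3=24 S4=50 blocked=[]
Op 3: conn=54 S1=44 S2=44 S3=24 S4=50 blocked=[]
Op 4: conn=82 S1=44 S2=44 S3=24 S4=50 blocked=[]
Op 5: conn=101 S1=44 S2=44 S3=24 S4=50 blocked=[]
Op 6: conn=84 S1=44 S2=44 S3=7 S4=50 blocked=[]
Op 7: conn=74 S1=44 S2=44 S3=-3 S4=50 blocked=[3]
Op 8: conn=68 S1=44 S2=44 S3=-3 S4=44 blocked=[3]
Op 9: conn=59 S1=44 S2=44 S3=-3 S4=35 blocked=[3]

Answer: 59 44 44 -3 35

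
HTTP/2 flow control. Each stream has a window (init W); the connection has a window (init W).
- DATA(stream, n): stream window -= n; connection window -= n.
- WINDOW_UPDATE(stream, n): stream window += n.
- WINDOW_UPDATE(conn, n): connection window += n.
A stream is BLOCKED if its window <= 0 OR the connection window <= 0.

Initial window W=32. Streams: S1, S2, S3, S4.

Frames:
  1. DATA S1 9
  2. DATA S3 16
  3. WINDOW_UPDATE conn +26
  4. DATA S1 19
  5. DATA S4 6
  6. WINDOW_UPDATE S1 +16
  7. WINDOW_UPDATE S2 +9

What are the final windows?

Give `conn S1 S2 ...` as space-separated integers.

Answer: 8 20 41 16 26

Derivation:
Op 1: conn=23 S1=23 S2=32 S3=32 S4=32 blocked=[]
Op 2: conn=7 S1=23 S2=32 S3=16 S4=32 blocked=[]
Op 3: conn=33 S1=23 S2=32 S3=16 S4=32 blocked=[]
Op 4: conn=14 S1=4 S2=32 S3=16 S4=32 blocked=[]
Op 5: conn=8 S1=4 S2=32 S3=16 S4=26 blocked=[]
Op 6: conn=8 S1=20 S2=32 S3=16 S4=26 blocked=[]
Op 7: conn=8 S1=20 S2=41 S3=16 S4=26 blocked=[]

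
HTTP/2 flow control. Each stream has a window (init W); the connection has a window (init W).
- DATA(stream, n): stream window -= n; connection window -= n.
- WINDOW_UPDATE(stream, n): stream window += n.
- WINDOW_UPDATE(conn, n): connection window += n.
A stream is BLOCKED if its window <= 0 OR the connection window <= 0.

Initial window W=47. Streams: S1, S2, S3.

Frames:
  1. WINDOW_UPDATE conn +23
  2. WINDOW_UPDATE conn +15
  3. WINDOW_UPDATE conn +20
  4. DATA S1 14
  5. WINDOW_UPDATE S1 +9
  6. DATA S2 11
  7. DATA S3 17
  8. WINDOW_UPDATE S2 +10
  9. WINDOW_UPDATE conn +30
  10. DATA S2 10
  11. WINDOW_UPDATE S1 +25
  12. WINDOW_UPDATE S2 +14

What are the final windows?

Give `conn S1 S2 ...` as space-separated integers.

Op 1: conn=70 S1=47 S2=47 S3=47 blocked=[]
Op 2: conn=85 S1=47 S2=47 S3=47 blocked=[]
Op 3: conn=105 S1=47 S2=47 S3=47 blocked=[]
Op 4: conn=91 S1=33 S2=47 S3=47 blocked=[]
Op 5: conn=91 S1=42 S2=47 S3=47 blocked=[]
Op 6: conn=80 S1=42 S2=36 S3=47 blocked=[]
Op 7: conn=63 S1=42 S2=36 S3=30 blocked=[]
Op 8: conn=63 S1=42 S2=46 S3=30 blocked=[]
Op 9: conn=93 S1=42 S2=46 S3=30 blocked=[]
Op 10: conn=83 S1=42 S2=36 S3=30 blocked=[]
Op 11: conn=83 S1=67 S2=36 S3=30 blocked=[]
Op 12: conn=83 S1=67 S2=50 S3=30 blocked=[]

Answer: 83 67 50 30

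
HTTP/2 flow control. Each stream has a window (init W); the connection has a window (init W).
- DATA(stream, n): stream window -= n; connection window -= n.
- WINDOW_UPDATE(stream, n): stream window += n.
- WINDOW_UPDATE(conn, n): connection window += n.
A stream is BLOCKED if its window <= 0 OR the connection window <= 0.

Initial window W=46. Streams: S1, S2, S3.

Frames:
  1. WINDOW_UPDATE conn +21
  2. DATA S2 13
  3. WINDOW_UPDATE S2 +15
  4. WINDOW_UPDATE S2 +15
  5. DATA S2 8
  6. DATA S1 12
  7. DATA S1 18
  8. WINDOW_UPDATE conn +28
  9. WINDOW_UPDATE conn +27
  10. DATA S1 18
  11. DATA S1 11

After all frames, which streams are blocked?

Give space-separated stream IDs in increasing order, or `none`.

Answer: S1

Derivation:
Op 1: conn=67 S1=46 S2=46 S3=46 blocked=[]
Op 2: conn=54 S1=46 S2=33 S3=46 blocked=[]
Op 3: conn=54 S1=46 S2=48 S3=46 blocked=[]
Op 4: conn=54 S1=46 S2=63 S3=46 blocked=[]
Op 5: conn=46 S1=46 S2=55 S3=46 blocked=[]
Op 6: conn=34 S1=34 S2=55 S3=46 blocked=[]
Op 7: conn=16 S1=16 S2=55 S3=46 blocked=[]
Op 8: conn=44 S1=16 S2=55 S3=46 blocked=[]
Op 9: conn=71 S1=16 S2=55 S3=46 blocked=[]
Op 10: conn=53 S1=-2 S2=55 S3=46 blocked=[1]
Op 11: conn=42 S1=-13 S2=55 S3=46 blocked=[1]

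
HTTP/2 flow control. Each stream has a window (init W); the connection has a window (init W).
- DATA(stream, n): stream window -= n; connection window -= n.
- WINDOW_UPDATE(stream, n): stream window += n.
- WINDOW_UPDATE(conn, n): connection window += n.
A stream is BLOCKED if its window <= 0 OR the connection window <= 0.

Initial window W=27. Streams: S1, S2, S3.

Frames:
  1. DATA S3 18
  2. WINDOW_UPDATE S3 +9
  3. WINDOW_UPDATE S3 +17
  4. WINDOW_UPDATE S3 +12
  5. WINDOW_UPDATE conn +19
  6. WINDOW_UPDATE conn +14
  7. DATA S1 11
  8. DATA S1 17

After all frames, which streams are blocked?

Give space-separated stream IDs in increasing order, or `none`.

Answer: S1

Derivation:
Op 1: conn=9 S1=27 S2=27 S3=9 blocked=[]
Op 2: conn=9 S1=27 S2=27 S3=18 blocked=[]
Op 3: conn=9 S1=27 S2=27 S3=35 blocked=[]
Op 4: conn=9 S1=27 S2=27 S3=47 blocked=[]
Op 5: conn=28 S1=27 S2=27 S3=47 blocked=[]
Op 6: conn=42 S1=27 S2=27 S3=47 blocked=[]
Op 7: conn=31 S1=16 S2=27 S3=47 blocked=[]
Op 8: conn=14 S1=-1 S2=27 S3=47 blocked=[1]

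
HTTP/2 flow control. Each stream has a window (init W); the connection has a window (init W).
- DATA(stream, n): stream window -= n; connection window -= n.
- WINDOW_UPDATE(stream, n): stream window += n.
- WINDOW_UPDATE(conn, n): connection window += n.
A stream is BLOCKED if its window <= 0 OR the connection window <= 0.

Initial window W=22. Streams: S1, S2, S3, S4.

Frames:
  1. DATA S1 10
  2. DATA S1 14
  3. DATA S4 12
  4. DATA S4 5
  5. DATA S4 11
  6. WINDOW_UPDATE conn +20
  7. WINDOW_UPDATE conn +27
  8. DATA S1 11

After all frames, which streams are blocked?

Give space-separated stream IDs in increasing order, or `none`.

Op 1: conn=12 S1=12 S2=22 S3=22 S4=22 blocked=[]
Op 2: conn=-2 S1=-2 S2=22 S3=22 S4=22 blocked=[1, 2, 3, 4]
Op 3: conn=-14 S1=-2 S2=22 S3=22 S4=10 blocked=[1, 2, 3, 4]
Op 4: conn=-19 S1=-2 S2=22 S3=22 S4=5 blocked=[1, 2, 3, 4]
Op 5: conn=-30 S1=-2 S2=22 S3=22 S4=-6 blocked=[1, 2, 3, 4]
Op 6: conn=-10 S1=-2 S2=22 S3=22 S4=-6 blocked=[1, 2, 3, 4]
Op 7: conn=17 S1=-2 S2=22 S3=22 S4=-6 blocked=[1, 4]
Op 8: conn=6 S1=-13 S2=22 S3=22 S4=-6 blocked=[1, 4]

Answer: S1 S4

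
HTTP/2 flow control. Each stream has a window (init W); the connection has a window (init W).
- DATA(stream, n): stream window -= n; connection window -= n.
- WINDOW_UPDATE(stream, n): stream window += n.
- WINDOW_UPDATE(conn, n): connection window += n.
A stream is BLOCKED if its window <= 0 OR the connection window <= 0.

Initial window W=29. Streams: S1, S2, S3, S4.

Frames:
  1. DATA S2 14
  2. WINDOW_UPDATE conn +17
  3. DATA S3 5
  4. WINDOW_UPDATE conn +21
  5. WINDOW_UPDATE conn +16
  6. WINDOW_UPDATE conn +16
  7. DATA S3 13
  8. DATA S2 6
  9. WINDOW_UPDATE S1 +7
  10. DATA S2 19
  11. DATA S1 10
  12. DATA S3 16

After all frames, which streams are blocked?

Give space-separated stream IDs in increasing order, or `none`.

Op 1: conn=15 S1=29 S2=15 S3=29 S4=29 blocked=[]
Op 2: conn=32 S1=29 S2=15 S3=29 S4=29 blocked=[]
Op 3: conn=27 S1=29 S2=15 S3=24 S4=29 blocked=[]
Op 4: conn=48 S1=29 S2=15 S3=24 S4=29 blocked=[]
Op 5: conn=64 S1=29 S2=15 S3=24 S4=29 blocked=[]
Op 6: conn=80 S1=29 S2=15 S3=24 S4=29 blocked=[]
Op 7: conn=67 S1=29 S2=15 S3=11 S4=29 blocked=[]
Op 8: conn=61 S1=29 S2=9 S3=11 S4=29 blocked=[]
Op 9: conn=61 S1=36 S2=9 S3=11 S4=29 blocked=[]
Op 10: conn=42 S1=36 S2=-10 S3=11 S4=29 blocked=[2]
Op 11: conn=32 S1=26 S2=-10 S3=11 S4=29 blocked=[2]
Op 12: conn=16 S1=26 S2=-10 S3=-5 S4=29 blocked=[2, 3]

Answer: S2 S3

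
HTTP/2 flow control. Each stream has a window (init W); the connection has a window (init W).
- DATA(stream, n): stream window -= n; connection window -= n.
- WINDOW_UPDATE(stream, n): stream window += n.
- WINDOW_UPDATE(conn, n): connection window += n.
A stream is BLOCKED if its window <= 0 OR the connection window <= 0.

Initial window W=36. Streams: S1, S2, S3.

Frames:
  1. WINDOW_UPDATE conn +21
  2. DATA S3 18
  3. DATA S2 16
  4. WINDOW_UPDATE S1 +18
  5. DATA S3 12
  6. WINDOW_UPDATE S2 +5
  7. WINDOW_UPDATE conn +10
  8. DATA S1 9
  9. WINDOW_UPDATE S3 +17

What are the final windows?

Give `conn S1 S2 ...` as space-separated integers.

Op 1: conn=57 S1=36 S2=36 S3=36 blocked=[]
Op 2: conn=39 S1=36 S2=36 S3=18 blocked=[]
Op 3: conn=23 S1=36 S2=20 S3=18 blocked=[]
Op 4: conn=23 S1=54 S2=20 S3=18 blocked=[]
Op 5: conn=11 S1=54 S2=20 S3=6 blocked=[]
Op 6: conn=11 S1=54 S2=25 S3=6 blocked=[]
Op 7: conn=21 S1=54 S2=25 S3=6 blocked=[]
Op 8: conn=12 S1=45 S2=25 S3=6 blocked=[]
Op 9: conn=12 S1=45 S2=25 S3=23 blocked=[]

Answer: 12 45 25 23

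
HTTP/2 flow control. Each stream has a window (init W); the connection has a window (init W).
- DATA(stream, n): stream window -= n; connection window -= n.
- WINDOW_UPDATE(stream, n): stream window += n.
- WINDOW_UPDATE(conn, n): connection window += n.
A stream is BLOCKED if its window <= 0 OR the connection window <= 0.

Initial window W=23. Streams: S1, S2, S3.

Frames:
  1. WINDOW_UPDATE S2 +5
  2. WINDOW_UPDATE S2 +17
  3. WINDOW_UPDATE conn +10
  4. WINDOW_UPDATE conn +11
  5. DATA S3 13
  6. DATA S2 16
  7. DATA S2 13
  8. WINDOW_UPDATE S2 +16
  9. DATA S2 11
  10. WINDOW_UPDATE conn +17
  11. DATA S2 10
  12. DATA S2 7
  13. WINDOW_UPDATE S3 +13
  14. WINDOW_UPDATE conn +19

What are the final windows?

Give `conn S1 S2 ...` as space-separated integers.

Answer: 10 23 4 23

Derivation:
Op 1: conn=23 S1=23 S2=28 S3=23 blocked=[]
Op 2: conn=23 S1=23 S2=45 S3=23 blocked=[]
Op 3: conn=33 S1=23 S2=45 S3=23 blocked=[]
Op 4: conn=44 S1=23 S2=45 S3=23 blocked=[]
Op 5: conn=31 S1=23 S2=45 S3=10 blocked=[]
Op 6: conn=15 S1=23 S2=29 S3=10 blocked=[]
Op 7: conn=2 S1=23 S2=16 S3=10 blocked=[]
Op 8: conn=2 S1=23 S2=32 S3=10 blocked=[]
Op 9: conn=-9 S1=23 S2=21 S3=10 blocked=[1, 2, 3]
Op 10: conn=8 S1=23 S2=21 S3=10 blocked=[]
Op 11: conn=-2 S1=23 S2=11 S3=10 blocked=[1, 2, 3]
Op 12: conn=-9 S1=23 S2=4 S3=10 blocked=[1, 2, 3]
Op 13: conn=-9 S1=23 S2=4 S3=23 blocked=[1, 2, 3]
Op 14: conn=10 S1=23 S2=4 S3=23 blocked=[]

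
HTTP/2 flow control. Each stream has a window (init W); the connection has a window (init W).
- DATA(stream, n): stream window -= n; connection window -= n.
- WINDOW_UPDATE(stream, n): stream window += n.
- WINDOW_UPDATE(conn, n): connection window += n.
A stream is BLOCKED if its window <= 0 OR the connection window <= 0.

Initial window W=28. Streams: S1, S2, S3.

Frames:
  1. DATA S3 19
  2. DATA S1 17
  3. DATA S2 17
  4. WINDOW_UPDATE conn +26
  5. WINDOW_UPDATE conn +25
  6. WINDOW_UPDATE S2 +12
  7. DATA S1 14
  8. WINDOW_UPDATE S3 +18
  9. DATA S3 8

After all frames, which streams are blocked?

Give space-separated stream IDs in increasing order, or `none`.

Op 1: conn=9 S1=28 S2=28 S3=9 blocked=[]
Op 2: conn=-8 S1=11 S2=28 S3=9 blocked=[1, 2, 3]
Op 3: conn=-25 S1=11 S2=11 S3=9 blocked=[1, 2, 3]
Op 4: conn=1 S1=11 S2=11 S3=9 blocked=[]
Op 5: conn=26 S1=11 S2=11 S3=9 blocked=[]
Op 6: conn=26 S1=11 S2=23 S3=9 blocked=[]
Op 7: conn=12 S1=-3 S2=23 S3=9 blocked=[1]
Op 8: conn=12 S1=-3 S2=23 S3=27 blocked=[1]
Op 9: conn=4 S1=-3 S2=23 S3=19 blocked=[1]

Answer: S1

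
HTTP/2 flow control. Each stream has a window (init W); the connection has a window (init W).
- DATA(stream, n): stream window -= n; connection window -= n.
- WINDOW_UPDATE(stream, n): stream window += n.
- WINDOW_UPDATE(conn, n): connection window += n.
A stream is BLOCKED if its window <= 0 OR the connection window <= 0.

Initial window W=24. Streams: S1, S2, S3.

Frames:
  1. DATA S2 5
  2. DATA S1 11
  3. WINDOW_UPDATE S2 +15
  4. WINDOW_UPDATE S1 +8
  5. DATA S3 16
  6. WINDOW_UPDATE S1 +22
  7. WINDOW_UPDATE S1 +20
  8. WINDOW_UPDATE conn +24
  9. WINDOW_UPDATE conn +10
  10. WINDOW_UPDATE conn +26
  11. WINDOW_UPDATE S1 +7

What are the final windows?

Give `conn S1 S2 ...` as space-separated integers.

Op 1: conn=19 S1=24 S2=19 S3=24 blocked=[]
Op 2: conn=8 S1=13 S2=19 S3=24 blocked=[]
Op 3: conn=8 S1=13 S2=34 S3=24 blocked=[]
Op 4: conn=8 S1=21 S2=34 S3=24 blocked=[]
Op 5: conn=-8 S1=21 S2=34 S3=8 blocked=[1, 2, 3]
Op 6: conn=-8 S1=43 S2=34 S3=8 blocked=[1, 2, 3]
Op 7: conn=-8 S1=63 S2=34 S3=8 blocked=[1, 2, 3]
Op 8: conn=16 S1=63 S2=34 S3=8 blocked=[]
Op 9: conn=26 S1=63 S2=34 S3=8 blocked=[]
Op 10: conn=52 S1=63 S2=34 S3=8 blocked=[]
Op 11: conn=52 S1=70 S2=34 S3=8 blocked=[]

Answer: 52 70 34 8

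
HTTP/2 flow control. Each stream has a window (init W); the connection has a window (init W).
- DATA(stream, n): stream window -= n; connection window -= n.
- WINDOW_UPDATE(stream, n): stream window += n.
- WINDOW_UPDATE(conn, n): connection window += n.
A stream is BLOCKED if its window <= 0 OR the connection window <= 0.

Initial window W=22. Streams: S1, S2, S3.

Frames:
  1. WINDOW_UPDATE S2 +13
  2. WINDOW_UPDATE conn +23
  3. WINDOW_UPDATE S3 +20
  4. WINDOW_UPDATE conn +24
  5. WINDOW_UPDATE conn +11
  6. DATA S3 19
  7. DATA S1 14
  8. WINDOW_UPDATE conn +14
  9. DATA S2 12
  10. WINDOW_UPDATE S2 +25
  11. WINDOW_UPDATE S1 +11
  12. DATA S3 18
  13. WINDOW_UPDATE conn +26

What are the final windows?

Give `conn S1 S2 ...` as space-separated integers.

Op 1: conn=22 S1=22 S2=35 S3=22 blocked=[]
Op 2: conn=45 S1=22 S2=35 S3=22 blocked=[]
Op 3: conn=45 S1=22 S2=35 S3=42 blocked=[]
Op 4: conn=69 S1=22 S2=35 S3=42 blocked=[]
Op 5: conn=80 S1=22 S2=35 S3=42 blocked=[]
Op 6: conn=61 S1=22 S2=35 S3=23 blocked=[]
Op 7: conn=47 S1=8 S2=35 S3=23 blocked=[]
Op 8: conn=61 S1=8 S2=35 S3=23 blocked=[]
Op 9: conn=49 S1=8 S2=23 S3=23 blocked=[]
Op 10: conn=49 S1=8 S2=48 S3=23 blocked=[]
Op 11: conn=49 S1=19 S2=48 S3=23 blocked=[]
Op 12: conn=31 S1=19 S2=48 S3=5 blocked=[]
Op 13: conn=57 S1=19 S2=48 S3=5 blocked=[]

Answer: 57 19 48 5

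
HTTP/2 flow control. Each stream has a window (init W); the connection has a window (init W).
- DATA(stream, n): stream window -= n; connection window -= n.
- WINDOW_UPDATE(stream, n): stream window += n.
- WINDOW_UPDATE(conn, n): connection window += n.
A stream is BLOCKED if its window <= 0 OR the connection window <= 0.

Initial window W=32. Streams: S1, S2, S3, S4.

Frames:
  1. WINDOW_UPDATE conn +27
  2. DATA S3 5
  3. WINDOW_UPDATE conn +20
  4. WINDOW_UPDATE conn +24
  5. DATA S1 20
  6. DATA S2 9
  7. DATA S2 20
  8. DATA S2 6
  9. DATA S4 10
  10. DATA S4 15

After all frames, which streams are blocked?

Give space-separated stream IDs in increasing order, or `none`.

Answer: S2

Derivation:
Op 1: conn=59 S1=32 S2=32 S3=32 S4=32 blocked=[]
Op 2: conn=54 S1=32 S2=32 S3=27 S4=32 blocked=[]
Op 3: conn=74 S1=32 S2=32 S3=27 S4=32 blocked=[]
Op 4: conn=98 S1=32 S2=32 S3=27 S4=32 blocked=[]
Op 5: conn=78 S1=12 S2=32 S3=27 S4=32 blocked=[]
Op 6: conn=69 S1=12 S2=23 S3=27 S4=32 blocked=[]
Op 7: conn=49 S1=12 S2=3 S3=27 S4=32 blocked=[]
Op 8: conn=43 S1=12 S2=-3 S3=27 S4=32 blocked=[2]
Op 9: conn=33 S1=12 S2=-3 S3=27 S4=22 blocked=[2]
Op 10: conn=18 S1=12 S2=-3 S3=27 S4=7 blocked=[2]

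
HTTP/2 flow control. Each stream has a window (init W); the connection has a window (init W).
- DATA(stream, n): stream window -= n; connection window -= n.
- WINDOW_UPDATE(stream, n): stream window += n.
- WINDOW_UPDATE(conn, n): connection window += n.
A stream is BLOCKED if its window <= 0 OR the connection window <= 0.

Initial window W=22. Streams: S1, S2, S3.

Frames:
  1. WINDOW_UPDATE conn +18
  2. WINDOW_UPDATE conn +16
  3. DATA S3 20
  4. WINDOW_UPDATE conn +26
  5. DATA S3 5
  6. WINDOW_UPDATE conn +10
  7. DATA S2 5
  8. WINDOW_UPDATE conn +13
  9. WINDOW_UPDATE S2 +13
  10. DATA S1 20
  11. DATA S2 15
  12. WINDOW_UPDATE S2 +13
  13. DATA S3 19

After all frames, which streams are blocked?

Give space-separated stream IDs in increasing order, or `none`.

Answer: S3

Derivation:
Op 1: conn=40 S1=22 S2=22 S3=22 blocked=[]
Op 2: conn=56 S1=22 S2=22 S3=22 blocked=[]
Op 3: conn=36 S1=22 S2=22 S3=2 blocked=[]
Op 4: conn=62 S1=22 S2=22 S3=2 blocked=[]
Op 5: conn=57 S1=22 S2=22 S3=-3 blocked=[3]
Op 6: conn=67 S1=22 S2=22 S3=-3 blocked=[3]
Op 7: conn=62 S1=22 S2=17 S3=-3 blocked=[3]
Op 8: conn=75 S1=22 S2=17 S3=-3 blocked=[3]
Op 9: conn=75 S1=22 S2=30 S3=-3 blocked=[3]
Op 10: conn=55 S1=2 S2=30 S3=-3 blocked=[3]
Op 11: conn=40 S1=2 S2=15 S3=-3 blocked=[3]
Op 12: conn=40 S1=2 S2=28 S3=-3 blocked=[3]
Op 13: conn=21 S1=2 S2=28 S3=-22 blocked=[3]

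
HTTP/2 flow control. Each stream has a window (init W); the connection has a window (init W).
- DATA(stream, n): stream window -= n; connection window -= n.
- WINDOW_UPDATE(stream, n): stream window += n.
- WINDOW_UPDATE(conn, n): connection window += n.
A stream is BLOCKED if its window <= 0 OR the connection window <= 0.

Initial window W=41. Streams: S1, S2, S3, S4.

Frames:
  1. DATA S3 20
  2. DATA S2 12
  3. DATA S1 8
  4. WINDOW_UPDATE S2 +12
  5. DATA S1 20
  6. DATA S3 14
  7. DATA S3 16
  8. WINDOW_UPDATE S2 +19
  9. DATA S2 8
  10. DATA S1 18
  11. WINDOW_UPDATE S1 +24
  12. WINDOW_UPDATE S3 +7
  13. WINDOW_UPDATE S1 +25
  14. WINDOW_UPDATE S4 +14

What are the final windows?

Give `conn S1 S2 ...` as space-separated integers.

Answer: -75 44 52 -2 55

Derivation:
Op 1: conn=21 S1=41 S2=41 S3=21 S4=41 blocked=[]
Op 2: conn=9 S1=41 S2=29 S3=21 S4=41 blocked=[]
Op 3: conn=1 S1=33 S2=29 S3=21 S4=41 blocked=[]
Op 4: conn=1 S1=33 S2=41 S3=21 S4=41 blocked=[]
Op 5: conn=-19 S1=13 S2=41 S3=21 S4=41 blocked=[1, 2, 3, 4]
Op 6: conn=-33 S1=13 S2=41 S3=7 S4=41 blocked=[1, 2, 3, 4]
Op 7: conn=-49 S1=13 S2=41 S3=-9 S4=41 blocked=[1, 2, 3, 4]
Op 8: conn=-49 S1=13 S2=60 S3=-9 S4=41 blocked=[1, 2, 3, 4]
Op 9: conn=-57 S1=13 S2=52 S3=-9 S4=41 blocked=[1, 2, 3, 4]
Op 10: conn=-75 S1=-5 S2=52 S3=-9 S4=41 blocked=[1, 2, 3, 4]
Op 11: conn=-75 S1=19 S2=52 S3=-9 S4=41 blocked=[1, 2, 3, 4]
Op 12: conn=-75 S1=19 S2=52 S3=-2 S4=41 blocked=[1, 2, 3, 4]
Op 13: conn=-75 S1=44 S2=52 S3=-2 S4=41 blocked=[1, 2, 3, 4]
Op 14: conn=-75 S1=44 S2=52 S3=-2 S4=55 blocked=[1, 2, 3, 4]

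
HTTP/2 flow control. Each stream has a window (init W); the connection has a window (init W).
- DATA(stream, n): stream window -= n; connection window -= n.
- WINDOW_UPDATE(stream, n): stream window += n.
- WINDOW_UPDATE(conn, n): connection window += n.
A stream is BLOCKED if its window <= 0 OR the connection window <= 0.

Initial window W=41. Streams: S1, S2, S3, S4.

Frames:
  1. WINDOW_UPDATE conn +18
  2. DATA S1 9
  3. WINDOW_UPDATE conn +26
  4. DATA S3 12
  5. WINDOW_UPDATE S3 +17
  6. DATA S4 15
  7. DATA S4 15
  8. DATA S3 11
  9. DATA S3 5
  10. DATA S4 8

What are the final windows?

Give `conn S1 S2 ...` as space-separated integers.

Op 1: conn=59 S1=41 S2=41 S3=41 S4=41 blocked=[]
Op 2: conn=50 S1=32 S2=41 S3=41 S4=41 blocked=[]
Op 3: conn=76 S1=32 S2=41 S3=41 S4=41 blocked=[]
Op 4: conn=64 S1=32 S2=41 S3=29 S4=41 blocked=[]
Op 5: conn=64 S1=32 S2=41 S3=46 S4=41 blocked=[]
Op 6: conn=49 S1=32 S2=41 S3=46 S4=26 blocked=[]
Op 7: conn=34 S1=32 S2=41 S3=46 S4=11 blocked=[]
Op 8: conn=23 S1=32 S2=41 S3=35 S4=11 blocked=[]
Op 9: conn=18 S1=32 S2=41 S3=30 S4=11 blocked=[]
Op 10: conn=10 S1=32 S2=41 S3=30 S4=3 blocked=[]

Answer: 10 32 41 30 3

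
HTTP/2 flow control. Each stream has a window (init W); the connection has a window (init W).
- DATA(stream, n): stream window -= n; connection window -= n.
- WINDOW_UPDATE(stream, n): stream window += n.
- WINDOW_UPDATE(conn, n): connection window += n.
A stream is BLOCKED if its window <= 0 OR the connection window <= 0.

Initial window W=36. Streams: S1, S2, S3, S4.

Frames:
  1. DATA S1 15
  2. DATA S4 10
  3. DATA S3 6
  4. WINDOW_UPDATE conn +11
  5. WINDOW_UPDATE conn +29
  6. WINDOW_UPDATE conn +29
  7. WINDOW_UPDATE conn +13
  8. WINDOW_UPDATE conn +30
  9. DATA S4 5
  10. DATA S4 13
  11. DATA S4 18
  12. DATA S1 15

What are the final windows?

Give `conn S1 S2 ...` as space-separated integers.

Op 1: conn=21 S1=21 S2=36 S3=36 S4=36 blocked=[]
Op 2: conn=11 S1=21 S2=36 S3=36 S4=26 blocked=[]
Op 3: conn=5 S1=21 S2=36 S3=30 S4=26 blocked=[]
Op 4: conn=16 S1=21 S2=36 S3=30 S4=26 blocked=[]
Op 5: conn=45 S1=21 S2=36 S3=30 S4=26 blocked=[]
Op 6: conn=74 S1=21 S2=36 S3=30 S4=26 blocked=[]
Op 7: conn=87 S1=21 S2=36 S3=30 S4=26 blocked=[]
Op 8: conn=117 S1=21 S2=36 S3=30 S4=26 blocked=[]
Op 9: conn=112 S1=21 S2=36 S3=30 S4=21 blocked=[]
Op 10: conn=99 S1=21 S2=36 S3=30 S4=8 blocked=[]
Op 11: conn=81 S1=21 S2=36 S3=30 S4=-10 blocked=[4]
Op 12: conn=66 S1=6 S2=36 S3=30 S4=-10 blocked=[4]

Answer: 66 6 36 30 -10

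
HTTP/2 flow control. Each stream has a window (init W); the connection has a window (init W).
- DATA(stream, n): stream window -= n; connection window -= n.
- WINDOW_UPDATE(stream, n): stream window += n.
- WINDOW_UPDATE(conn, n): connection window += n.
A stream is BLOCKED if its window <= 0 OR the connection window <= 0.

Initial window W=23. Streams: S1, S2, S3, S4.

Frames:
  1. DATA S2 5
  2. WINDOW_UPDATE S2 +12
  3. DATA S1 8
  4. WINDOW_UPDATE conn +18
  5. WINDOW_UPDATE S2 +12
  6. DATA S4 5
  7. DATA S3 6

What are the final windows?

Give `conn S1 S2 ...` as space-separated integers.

Answer: 17 15 42 17 18

Derivation:
Op 1: conn=18 S1=23 S2=18 S3=23 S4=23 blocked=[]
Op 2: conn=18 S1=23 S2=30 S3=23 S4=23 blocked=[]
Op 3: conn=10 S1=15 S2=30 S3=23 S4=23 blocked=[]
Op 4: conn=28 S1=15 S2=30 S3=23 S4=23 blocked=[]
Op 5: conn=28 S1=15 S2=42 S3=23 S4=23 blocked=[]
Op 6: conn=23 S1=15 S2=42 S3=23 S4=18 blocked=[]
Op 7: conn=17 S1=15 S2=42 S3=17 S4=18 blocked=[]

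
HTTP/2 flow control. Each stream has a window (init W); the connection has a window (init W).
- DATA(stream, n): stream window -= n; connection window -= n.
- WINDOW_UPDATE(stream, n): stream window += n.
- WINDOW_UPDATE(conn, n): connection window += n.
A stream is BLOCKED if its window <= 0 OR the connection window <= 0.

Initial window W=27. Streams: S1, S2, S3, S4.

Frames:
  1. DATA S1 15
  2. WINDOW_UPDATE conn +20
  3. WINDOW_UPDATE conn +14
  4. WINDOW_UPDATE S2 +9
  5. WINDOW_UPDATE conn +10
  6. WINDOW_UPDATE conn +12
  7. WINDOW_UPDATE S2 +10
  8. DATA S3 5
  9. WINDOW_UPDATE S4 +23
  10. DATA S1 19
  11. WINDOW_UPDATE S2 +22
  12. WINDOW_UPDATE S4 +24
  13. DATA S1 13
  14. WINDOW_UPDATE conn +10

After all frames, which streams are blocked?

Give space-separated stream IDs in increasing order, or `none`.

Op 1: conn=12 S1=12 S2=27 S3=27 S4=27 blocked=[]
Op 2: conn=32 S1=12 S2=27 S3=27 S4=27 blocked=[]
Op 3: conn=46 S1=12 S2=27 S3=27 S4=27 blocked=[]
Op 4: conn=46 S1=12 S2=36 S3=27 S4=27 blocked=[]
Op 5: conn=56 S1=12 S2=36 S3=27 S4=27 blocked=[]
Op 6: conn=68 S1=12 S2=36 S3=27 S4=27 blocked=[]
Op 7: conn=68 S1=12 S2=46 S3=27 S4=27 blocked=[]
Op 8: conn=63 S1=12 S2=46 S3=22 S4=27 blocked=[]
Op 9: conn=63 S1=12 S2=46 S3=22 S4=50 blocked=[]
Op 10: conn=44 S1=-7 S2=46 S3=22 S4=50 blocked=[1]
Op 11: conn=44 S1=-7 S2=68 S3=22 S4=50 blocked=[1]
Op 12: conn=44 S1=-7 S2=68 S3=22 S4=74 blocked=[1]
Op 13: conn=31 S1=-20 S2=68 S3=22 S4=74 blocked=[1]
Op 14: conn=41 S1=-20 S2=68 S3=22 S4=74 blocked=[1]

Answer: S1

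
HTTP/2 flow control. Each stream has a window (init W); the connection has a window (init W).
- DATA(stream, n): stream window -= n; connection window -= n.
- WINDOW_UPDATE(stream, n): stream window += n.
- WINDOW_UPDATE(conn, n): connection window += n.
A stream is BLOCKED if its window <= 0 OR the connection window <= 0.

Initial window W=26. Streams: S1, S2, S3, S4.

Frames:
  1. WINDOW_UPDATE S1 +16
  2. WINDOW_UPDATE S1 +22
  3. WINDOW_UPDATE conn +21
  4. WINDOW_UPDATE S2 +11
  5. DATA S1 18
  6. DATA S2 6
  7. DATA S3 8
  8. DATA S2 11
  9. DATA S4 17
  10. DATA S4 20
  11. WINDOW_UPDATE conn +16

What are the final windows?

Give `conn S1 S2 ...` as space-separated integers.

Answer: -17 46 20 18 -11

Derivation:
Op 1: conn=26 S1=42 S2=26 S3=26 S4=26 blocked=[]
Op 2: conn=26 S1=64 S2=26 S3=26 S4=26 blocked=[]
Op 3: conn=47 S1=64 S2=26 S3=26 S4=26 blocked=[]
Op 4: conn=47 S1=64 S2=37 S3=26 S4=26 blocked=[]
Op 5: conn=29 S1=46 S2=37 S3=26 S4=26 blocked=[]
Op 6: conn=23 S1=46 S2=31 S3=26 S4=26 blocked=[]
Op 7: conn=15 S1=46 S2=31 S3=18 S4=26 blocked=[]
Op 8: conn=4 S1=46 S2=20 S3=18 S4=26 blocked=[]
Op 9: conn=-13 S1=46 S2=20 S3=18 S4=9 blocked=[1, 2, 3, 4]
Op 10: conn=-33 S1=46 S2=20 S3=18 S4=-11 blocked=[1, 2, 3, 4]
Op 11: conn=-17 S1=46 S2=20 S3=18 S4=-11 blocked=[1, 2, 3, 4]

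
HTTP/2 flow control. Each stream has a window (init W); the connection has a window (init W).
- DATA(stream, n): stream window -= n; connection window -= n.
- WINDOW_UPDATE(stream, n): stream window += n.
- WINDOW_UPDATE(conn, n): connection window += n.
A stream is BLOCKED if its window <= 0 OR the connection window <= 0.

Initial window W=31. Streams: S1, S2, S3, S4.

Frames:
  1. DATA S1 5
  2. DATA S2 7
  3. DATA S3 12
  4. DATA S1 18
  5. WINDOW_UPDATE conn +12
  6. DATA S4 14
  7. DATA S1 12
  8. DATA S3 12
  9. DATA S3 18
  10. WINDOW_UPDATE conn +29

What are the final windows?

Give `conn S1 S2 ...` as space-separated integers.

Op 1: conn=26 S1=26 S2=31 S3=31 S4=31 blocked=[]
Op 2: conn=19 S1=26 S2=24 S3=31 S4=31 blocked=[]
Op 3: conn=7 S1=26 S2=24 S3=19 S4=31 blocked=[]
Op 4: conn=-11 S1=8 S2=24 S3=19 S4=31 blocked=[1, 2, 3, 4]
Op 5: conn=1 S1=8 S2=24 S3=19 S4=31 blocked=[]
Op 6: conn=-13 S1=8 S2=24 S3=19 S4=17 blocked=[1, 2, 3, 4]
Op 7: conn=-25 S1=-4 S2=24 S3=19 S4=17 blocked=[1, 2, 3, 4]
Op 8: conn=-37 S1=-4 S2=24 S3=7 S4=17 blocked=[1, 2, 3, 4]
Op 9: conn=-55 S1=-4 S2=24 S3=-11 S4=17 blocked=[1, 2, 3, 4]
Op 10: conn=-26 S1=-4 S2=24 S3=-11 S4=17 blocked=[1, 2, 3, 4]

Answer: -26 -4 24 -11 17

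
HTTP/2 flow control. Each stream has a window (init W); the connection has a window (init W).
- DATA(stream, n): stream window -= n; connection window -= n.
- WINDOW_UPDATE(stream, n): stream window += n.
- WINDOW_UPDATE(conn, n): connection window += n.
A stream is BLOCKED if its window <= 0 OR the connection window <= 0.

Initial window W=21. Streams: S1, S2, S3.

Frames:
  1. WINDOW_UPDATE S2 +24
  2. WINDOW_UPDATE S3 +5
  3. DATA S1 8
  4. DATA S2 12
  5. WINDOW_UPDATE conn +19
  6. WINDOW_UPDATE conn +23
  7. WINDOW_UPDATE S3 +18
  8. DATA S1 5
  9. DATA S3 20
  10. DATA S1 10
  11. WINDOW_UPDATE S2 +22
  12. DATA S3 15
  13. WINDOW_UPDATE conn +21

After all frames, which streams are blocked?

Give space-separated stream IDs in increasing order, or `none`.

Op 1: conn=21 S1=21 S2=45 S3=21 blocked=[]
Op 2: conn=21 S1=21 S2=45 S3=26 blocked=[]
Op 3: conn=13 S1=13 S2=45 S3=26 blocked=[]
Op 4: conn=1 S1=13 S2=33 S3=26 blocked=[]
Op 5: conn=20 S1=13 S2=33 S3=26 blocked=[]
Op 6: conn=43 S1=13 S2=33 S3=26 blocked=[]
Op 7: conn=43 S1=13 S2=33 S3=44 blocked=[]
Op 8: conn=38 S1=8 S2=33 S3=44 blocked=[]
Op 9: conn=18 S1=8 S2=33 S3=24 blocked=[]
Op 10: conn=8 S1=-2 S2=33 S3=24 blocked=[1]
Op 11: conn=8 S1=-2 S2=55 S3=24 blocked=[1]
Op 12: conn=-7 S1=-2 S2=55 S3=9 blocked=[1, 2, 3]
Op 13: conn=14 S1=-2 S2=55 S3=9 blocked=[1]

Answer: S1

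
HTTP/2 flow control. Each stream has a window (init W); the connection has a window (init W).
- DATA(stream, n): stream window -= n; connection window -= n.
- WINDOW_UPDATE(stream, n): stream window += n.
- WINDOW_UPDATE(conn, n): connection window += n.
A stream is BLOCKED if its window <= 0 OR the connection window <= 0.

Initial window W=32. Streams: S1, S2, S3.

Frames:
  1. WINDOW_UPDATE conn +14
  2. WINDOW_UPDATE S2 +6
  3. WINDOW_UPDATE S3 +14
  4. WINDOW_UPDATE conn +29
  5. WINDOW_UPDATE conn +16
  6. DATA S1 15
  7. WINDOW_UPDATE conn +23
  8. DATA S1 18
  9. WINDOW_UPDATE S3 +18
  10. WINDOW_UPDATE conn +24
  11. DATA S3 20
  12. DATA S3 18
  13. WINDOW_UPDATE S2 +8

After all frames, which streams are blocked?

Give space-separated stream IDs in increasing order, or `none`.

Answer: S1

Derivation:
Op 1: conn=46 S1=32 S2=32 S3=32 blocked=[]
Op 2: conn=46 S1=32 S2=38 S3=32 blocked=[]
Op 3: conn=46 S1=32 S2=38 S3=46 blocked=[]
Op 4: conn=75 S1=32 S2=38 S3=46 blocked=[]
Op 5: conn=91 S1=32 S2=38 S3=46 blocked=[]
Op 6: conn=76 S1=17 S2=38 S3=46 blocked=[]
Op 7: conn=99 S1=17 S2=38 S3=46 blocked=[]
Op 8: conn=81 S1=-1 S2=38 S3=46 blocked=[1]
Op 9: conn=81 S1=-1 S2=38 S3=64 blocked=[1]
Op 10: conn=105 S1=-1 S2=38 S3=64 blocked=[1]
Op 11: conn=85 S1=-1 S2=38 S3=44 blocked=[1]
Op 12: conn=67 S1=-1 S2=38 S3=26 blocked=[1]
Op 13: conn=67 S1=-1 S2=46 S3=26 blocked=[1]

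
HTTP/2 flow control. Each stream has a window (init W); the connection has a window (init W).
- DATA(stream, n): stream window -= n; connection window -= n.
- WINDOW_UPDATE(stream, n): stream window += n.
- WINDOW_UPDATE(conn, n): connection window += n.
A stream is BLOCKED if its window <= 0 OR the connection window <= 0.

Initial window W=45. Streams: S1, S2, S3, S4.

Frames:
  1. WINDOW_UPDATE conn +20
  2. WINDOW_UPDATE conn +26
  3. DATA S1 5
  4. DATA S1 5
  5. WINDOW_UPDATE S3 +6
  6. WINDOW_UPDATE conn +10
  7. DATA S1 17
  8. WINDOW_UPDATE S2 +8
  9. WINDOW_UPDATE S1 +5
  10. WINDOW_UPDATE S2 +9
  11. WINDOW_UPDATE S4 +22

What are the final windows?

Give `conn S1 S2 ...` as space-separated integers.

Op 1: conn=65 S1=45 S2=45 S3=45 S4=45 blocked=[]
Op 2: conn=91 S1=45 S2=45 S3=45 S4=45 blocked=[]
Op 3: conn=86 S1=40 S2=45 S3=45 S4=45 blocked=[]
Op 4: conn=81 S1=35 S2=45 S3=45 S4=45 blocked=[]
Op 5: conn=81 S1=35 S2=45 S3=51 S4=45 blocked=[]
Op 6: conn=91 S1=35 S2=45 S3=51 S4=45 blocked=[]
Op 7: conn=74 S1=18 S2=45 S3=51 S4=45 blocked=[]
Op 8: conn=74 S1=18 S2=53 S3=51 S4=45 blocked=[]
Op 9: conn=74 S1=23 S2=53 S3=51 S4=45 blocked=[]
Op 10: conn=74 S1=23 S2=62 S3=51 S4=45 blocked=[]
Op 11: conn=74 S1=23 S2=62 S3=51 S4=67 blocked=[]

Answer: 74 23 62 51 67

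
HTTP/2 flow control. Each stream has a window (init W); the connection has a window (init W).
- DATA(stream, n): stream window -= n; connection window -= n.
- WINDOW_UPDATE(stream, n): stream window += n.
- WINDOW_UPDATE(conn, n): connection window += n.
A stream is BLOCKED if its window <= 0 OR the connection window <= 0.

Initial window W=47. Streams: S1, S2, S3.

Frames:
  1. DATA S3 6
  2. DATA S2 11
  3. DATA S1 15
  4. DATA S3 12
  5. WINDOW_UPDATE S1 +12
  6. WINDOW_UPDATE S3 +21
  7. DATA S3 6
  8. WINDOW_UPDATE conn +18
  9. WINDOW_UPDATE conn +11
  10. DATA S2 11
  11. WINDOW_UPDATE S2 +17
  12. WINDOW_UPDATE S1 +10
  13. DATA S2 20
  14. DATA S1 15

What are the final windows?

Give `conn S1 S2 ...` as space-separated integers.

Answer: -20 39 22 44

Derivation:
Op 1: conn=41 S1=47 S2=47 S3=41 blocked=[]
Op 2: conn=30 S1=47 S2=36 S3=41 blocked=[]
Op 3: conn=15 S1=32 S2=36 S3=41 blocked=[]
Op 4: conn=3 S1=32 S2=36 S3=29 blocked=[]
Op 5: conn=3 S1=44 S2=36 S3=29 blocked=[]
Op 6: conn=3 S1=44 S2=36 S3=50 blocked=[]
Op 7: conn=-3 S1=44 S2=36 S3=44 blocked=[1, 2, 3]
Op 8: conn=15 S1=44 S2=36 S3=44 blocked=[]
Op 9: conn=26 S1=44 S2=36 S3=44 blocked=[]
Op 10: conn=15 S1=44 S2=25 S3=44 blocked=[]
Op 11: conn=15 S1=44 S2=42 S3=44 blocked=[]
Op 12: conn=15 S1=54 S2=42 S3=44 blocked=[]
Op 13: conn=-5 S1=54 S2=22 S3=44 blocked=[1, 2, 3]
Op 14: conn=-20 S1=39 S2=22 S3=44 blocked=[1, 2, 3]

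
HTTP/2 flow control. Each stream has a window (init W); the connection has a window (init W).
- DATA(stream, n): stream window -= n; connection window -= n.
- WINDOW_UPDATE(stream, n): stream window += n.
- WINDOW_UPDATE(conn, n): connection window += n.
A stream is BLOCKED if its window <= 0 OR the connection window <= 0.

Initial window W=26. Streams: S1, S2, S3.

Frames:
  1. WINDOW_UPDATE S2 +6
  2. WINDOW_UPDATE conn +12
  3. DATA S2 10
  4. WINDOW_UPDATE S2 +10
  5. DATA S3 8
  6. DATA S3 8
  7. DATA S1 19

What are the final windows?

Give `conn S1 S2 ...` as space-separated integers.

Answer: -7 7 32 10

Derivation:
Op 1: conn=26 S1=26 S2=32 S3=26 blocked=[]
Op 2: conn=38 S1=26 S2=32 S3=26 blocked=[]
Op 3: conn=28 S1=26 S2=22 S3=26 blocked=[]
Op 4: conn=28 S1=26 S2=32 S3=26 blocked=[]
Op 5: conn=20 S1=26 S2=32 S3=18 blocked=[]
Op 6: conn=12 S1=26 S2=32 S3=10 blocked=[]
Op 7: conn=-7 S1=7 S2=32 S3=10 blocked=[1, 2, 3]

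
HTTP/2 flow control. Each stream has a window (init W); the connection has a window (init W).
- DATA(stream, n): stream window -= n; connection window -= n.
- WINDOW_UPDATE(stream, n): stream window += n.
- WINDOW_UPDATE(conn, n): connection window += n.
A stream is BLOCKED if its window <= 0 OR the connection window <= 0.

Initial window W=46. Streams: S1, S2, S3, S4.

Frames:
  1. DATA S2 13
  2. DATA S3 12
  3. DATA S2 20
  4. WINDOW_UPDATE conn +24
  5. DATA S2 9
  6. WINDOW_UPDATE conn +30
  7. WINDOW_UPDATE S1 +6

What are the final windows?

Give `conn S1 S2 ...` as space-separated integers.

Op 1: conn=33 S1=46 S2=33 S3=46 S4=46 blocked=[]
Op 2: conn=21 S1=46 S2=33 S3=34 S4=46 blocked=[]
Op 3: conn=1 S1=46 S2=13 S3=34 S4=46 blocked=[]
Op 4: conn=25 S1=46 S2=13 S3=34 S4=46 blocked=[]
Op 5: conn=16 S1=46 S2=4 S3=34 S4=46 blocked=[]
Op 6: conn=46 S1=46 S2=4 S3=34 S4=46 blocked=[]
Op 7: conn=46 S1=52 S2=4 S3=34 S4=46 blocked=[]

Answer: 46 52 4 34 46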